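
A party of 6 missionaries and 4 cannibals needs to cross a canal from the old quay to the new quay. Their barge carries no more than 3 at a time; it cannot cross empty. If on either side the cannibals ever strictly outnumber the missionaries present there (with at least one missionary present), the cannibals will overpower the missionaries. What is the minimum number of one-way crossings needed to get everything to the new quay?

9

Counting alone: each trip to the new quay takes at most 3 across and each return brings at least 1 back, so after t trips out (and t−1 returns) at most 3t − (t−1) of the 10 are across; that first reaches 10 at t = 5, so at least 9 crossings are needed.
The plan below uses exactly 9 crossings, so it is optimal:
1. 2 cannibals → the new quay.  (the old quay: 6M 2C; the new quay: 0M 2C)
2. 1 cannibal ← the old quay.  (the old quay: 6M 3C; the new quay: 0M 1C)
3. 3 cannibals → the new quay.  (the old quay: 6M 0C; the new quay: 0M 4C)
4. 1 cannibal ← the old quay.  (the old quay: 6M 1C; the new quay: 0M 3C)
5. 3 missionaries → the new quay.  (the old quay: 3M 1C; the new quay: 3M 3C)
6. 1 cannibal ← the old quay.  (the old quay: 3M 2C; the new quay: 3M 2C)
7. 1 missionary and 2 cannibals → the new quay.  (the old quay: 2M 0C; the new quay: 4M 4C)
8. 1 cannibal ← the old quay.  (the old quay: 2M 1C; the new quay: 4M 3C)
9. 2 missionaries and 1 cannibal → the new quay.  (the old quay: 0M 0C; the new quay: 6M 4C)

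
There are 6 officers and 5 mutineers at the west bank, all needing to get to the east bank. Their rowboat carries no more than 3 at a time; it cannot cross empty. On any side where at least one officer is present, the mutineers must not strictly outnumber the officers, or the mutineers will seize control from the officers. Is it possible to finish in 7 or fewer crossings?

No

Counting alone: each trip to the east bank takes at most 3 across and each return brings at least 1 back, so after t trips out (and t−1 returns) at most 3t − (t−1) of the 11 are across; that first reaches 11 at t = 5, so at least 9 crossings are needed.
Since 7 < 9, 7 crossings cannot be enough. (The shortest complete plan in fact takes 9:)
1. 3 mutineers → the east bank.  (the west bank: 6O 2M; the east bank: 0O 3M)
2. 1 mutineer ← the west bank.  (the west bank: 6O 3M; the east bank: 0O 2M)
3. 3 officers → the east bank.  (the west bank: 3O 3M; the east bank: 3O 2M)
4. 1 officer ← the west bank.  (the west bank: 4O 3M; the east bank: 2O 2M)
5. 2 officers and 1 mutineer → the east bank.  (the west bank: 2O 2M; the east bank: 4O 3M)
6. 1 officer ← the west bank.  (the west bank: 3O 2M; the east bank: 3O 3M)
7. 2 officers and 1 mutineer → the east bank.  (the west bank: 1O 1M; the east bank: 5O 4M)
8. 1 officer ← the west bank.  (the west bank: 2O 1M; the east bank: 4O 4M)
9. 2 officers and 1 mutineer → the east bank.  (the west bank: 0O 0M; the east bank: 6O 5M)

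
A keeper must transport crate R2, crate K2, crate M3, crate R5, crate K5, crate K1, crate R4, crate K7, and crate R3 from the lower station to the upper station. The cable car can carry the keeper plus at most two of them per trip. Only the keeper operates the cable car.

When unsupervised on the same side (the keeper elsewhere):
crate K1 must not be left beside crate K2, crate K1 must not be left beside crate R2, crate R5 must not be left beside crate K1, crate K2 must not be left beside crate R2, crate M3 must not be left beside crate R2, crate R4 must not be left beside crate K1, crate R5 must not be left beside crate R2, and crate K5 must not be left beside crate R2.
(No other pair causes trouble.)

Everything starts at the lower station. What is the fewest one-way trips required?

15

Counting alone: the keeper can take at most 2 across per trip to the upper station, so moving all 9 needs at least 5 loaded trips out, with a return between consecutive ones — at least 9 crossings.
The safety rule pushes this higher. Following every safe sequence of crossings, the most of the 9 that can be at the upper station as the cable car arrives there on crossings 9, 11, 13 is 6, 7, 8 respectively — never all 9.
So no plan with fewer than 15 crossings exists, and this one achieves 15:
1. Keeper goes to the upper station with crate K1 and crate R2.
2. Keeper goes back to the lower station with crate R2.
3. Keeper goes to the upper station with crate M3 and crate R2.
4. Keeper goes back to the lower station with crate R2.
5. Keeper goes to the upper station with crate K5 and crate R2.
6. Keeper goes back to the lower station with crate R2.
7. Keeper goes to the upper station with crate K7 and crate R2.
8. Keeper goes back to the lower station with crate R2.
9. Keeper goes to the upper station with crate R2 and crate R3.
10. Keeper goes back to the lower station with crate R2.
11. Keeper goes to the upper station with crate K2 and crate R5.
12. Keeper goes back to the lower station with crate K1.
13. Keeper goes to the upper station with crate R2 and crate R4.
14. Keeper goes back to the lower station with crate R2.
15. Keeper goes to the upper station with crate K1 and crate R2.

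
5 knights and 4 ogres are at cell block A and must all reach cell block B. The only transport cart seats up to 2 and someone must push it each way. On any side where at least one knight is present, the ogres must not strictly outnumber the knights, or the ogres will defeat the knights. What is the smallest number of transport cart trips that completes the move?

15

Counting alone: each trip to cell block B takes at most 2 across and each return brings at least 1 back, so after t trips out (and t−1 returns) at most 2t − (t−1) of the 9 are across; that first reaches 9 at t = 8, so at least 15 crossings are needed.
The plan below uses exactly 15 crossings, so it is optimal:
1. 2 ogres → cell block B.  (cell block A: 5K 2O; cell block B: 0K 2O)
2. 1 ogre ← cell block A.  (cell block A: 5K 3O; cell block B: 0K 1O)
3. 2 ogres → cell block B.  (cell block A: 5K 1O; cell block B: 0K 3O)
4. 1 ogre ← cell block A.  (cell block A: 5K 2O; cell block B: 0K 2O)
5. 2 knights → cell block B.  (cell block A: 3K 2O; cell block B: 2K 2O)
6. 1 ogre ← cell block A.  (cell block A: 3K 3O; cell block B: 2K 1O)
7. 1 knight and 1 ogre → cell block B.  (cell block A: 2K 2O; cell block B: 3K 2O)
8. 1 knight ← cell block A.  (cell block A: 3K 2O; cell block B: 2K 2O)
9. 1 knight and 1 ogre → cell block B.  (cell block A: 2K 1O; cell block B: 3K 3O)
10. 1 ogre ← cell block A.  (cell block A: 2K 2O; cell block B: 3K 2O)
11. 1 knight and 1 ogre → cell block B.  (cell block A: 1K 1O; cell block B: 4K 3O)
12. 1 knight ← cell block A.  (cell block A: 2K 1O; cell block B: 3K 3O)
13. 1 knight and 1 ogre → cell block B.  (cell block A: 1K 0O; cell block B: 4K 4O)
14. 1 ogre ← cell block A.  (cell block A: 1K 1O; cell block B: 4K 3O)
15. 1 knight and 1 ogre → cell block B.  (cell block A: 0K 0O; cell block B: 5K 4O)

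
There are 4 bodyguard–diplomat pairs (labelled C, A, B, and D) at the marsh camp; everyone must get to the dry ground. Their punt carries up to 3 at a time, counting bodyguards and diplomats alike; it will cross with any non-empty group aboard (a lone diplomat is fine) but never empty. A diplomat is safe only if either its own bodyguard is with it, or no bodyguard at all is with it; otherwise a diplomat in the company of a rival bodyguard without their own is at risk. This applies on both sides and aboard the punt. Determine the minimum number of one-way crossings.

Counting alone: each trip to the dry ground takes at most 3 across and each return brings at least 1 back, so after t trips out (and t−1 returns) at most 3t − (t−1) of the 8 are across; that first reaches 8 at t = 4, so at least 7 crossings are needed.
The safety rule pushes this higher. Following every safe sequence of crossings, the most of the 8 that can be at the dry ground as the punt arrives there on crossing 7 is 7 — never all 8.
So no plan with fewer than 9 crossings exists, and this one achieves 9:
1. bodyguard C and diplomat C cross → the dry ground.
2. bodyguard C crosses ← the marsh camp.
3. bodyguard A, bodyguard C, and diplomat A cross → the dry ground.
4. bodyguard C and diplomat C cross ← the marsh camp.
5. bodyguard B, bodyguard C, and bodyguard D cross → the dry ground.
6. diplomat A crosses ← the marsh camp.
7. diplomat A and diplomat C cross → the dry ground.
8. diplomat C crosses ← the marsh camp.
9. diplomat B, diplomat C, and diplomat D cross → the dry ground.

9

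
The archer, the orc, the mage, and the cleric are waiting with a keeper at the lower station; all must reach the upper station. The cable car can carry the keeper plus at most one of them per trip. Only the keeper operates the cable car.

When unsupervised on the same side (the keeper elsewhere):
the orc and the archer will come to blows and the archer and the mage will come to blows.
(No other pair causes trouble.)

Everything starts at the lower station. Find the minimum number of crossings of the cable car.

Counting alone: the keeper can take at most 1 across per trip to the upper station, so moving all 4 needs at least 4 loaded trips out, with a return between consecutive ones — at least 7 crossings.
The safety rule pushes this higher. Following every safe sequence of crossings, the most of the 4 that can be at the upper station as the cable car arrives there on crossing 7 is 3 — never all 4.
So no plan with fewer than 9 crossings exists, and this one achieves 9:
1. Keeper goes to the upper station with the archer.
2. Keeper goes back to the lower station alone.
3. Keeper goes to the upper station with the orc.
4. Keeper goes back to the lower station with the archer.
5. Keeper goes to the upper station with the mage.
6. Keeper goes back to the lower station alone.
7. Keeper goes to the upper station with the cleric.
8. Keeper goes back to the lower station alone.
9. Keeper goes to the upper station with the archer.

9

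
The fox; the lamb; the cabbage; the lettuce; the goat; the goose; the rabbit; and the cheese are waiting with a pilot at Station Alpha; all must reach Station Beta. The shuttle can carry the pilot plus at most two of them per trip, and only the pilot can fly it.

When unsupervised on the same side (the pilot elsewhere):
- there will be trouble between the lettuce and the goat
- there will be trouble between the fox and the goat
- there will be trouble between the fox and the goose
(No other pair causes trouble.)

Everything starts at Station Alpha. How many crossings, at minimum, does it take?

7

Counting alone: the pilot can take at most 2 across per trip to Station Beta, so moving all 8 needs at least 4 loaded trips out, with a return between consecutive ones — at least 7 crossings.
The plan below uses exactly 7 crossings, so it is optimal:
1. Pilot goes to Station Beta with the fox and the lettuce.  [Station Alpha: the cabbage, the cheese, the goat, the goose, the lamb, the rabbit | Station Beta: the fox, the lettuce]
2. Pilot goes back to Station Alpha alone.  [Station Alpha: the cabbage, the cheese, the goat, the goose, the lamb, the rabbit | Station Beta: the fox, the lettuce]
3. Pilot goes to Station Beta with the cabbage and the lamb.  [Station Alpha: the cheese, the goat, the goose, the rabbit | Station Beta: the cabbage, the fox, the lamb, the lettuce]
4. Pilot goes back to Station Alpha alone.  [Station Alpha: the cheese, the goat, the goose, the rabbit | Station Beta: the cabbage, the fox, the lamb, the lettuce]
5. Pilot goes to Station Beta with the cheese and the rabbit.  [Station Alpha: the goat, the goose | Station Beta: the cabbage, the cheese, the fox, the lamb, the lettuce, the rabbit]
6. Pilot goes back to Station Alpha alone.  [Station Alpha: the goat, the goose | Station Beta: the cabbage, the cheese, the fox, the lamb, the lettuce, the rabbit]
7. Pilot goes to Station Beta with the goat and the goose.  [Station Alpha: — | Station Beta: the cabbage, the cheese, the fox, the goat, the goose, the lamb, the lettuce, the rabbit]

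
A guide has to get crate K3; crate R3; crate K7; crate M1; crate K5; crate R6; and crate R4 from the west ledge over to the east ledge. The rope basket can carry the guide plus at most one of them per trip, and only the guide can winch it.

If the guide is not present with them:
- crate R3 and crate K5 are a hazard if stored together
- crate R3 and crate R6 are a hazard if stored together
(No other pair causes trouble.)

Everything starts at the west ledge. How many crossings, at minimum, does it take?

15

Counting alone: the guide can take at most 1 across per trip to the east ledge, so moving all 7 needs at least 7 loaded trips out, with a return between consecutive ones — at least 13 crossings.
The safety rule pushes this higher. Following every safe sequence of crossings, the most of the 7 that can be at the east ledge as the rope basket arrives there on crossing 13 is 6 — never all 7.
So no plan with fewer than 15 crossings exists, and this one achieves 15:
1. Guide goes to the east ledge with crate R3.
2. Guide goes back to the west ledge alone.
3. Guide goes to the east ledge with crate K3.
4. Guide goes back to the west ledge alone.
5. Guide goes to the east ledge with crate K7.
6. Guide goes back to the west ledge alone.
7. Guide goes to the east ledge with crate M1.
8. Guide goes back to the west ledge alone.
9. Guide goes to the east ledge with crate K5.
10. Guide goes back to the west ledge with crate R3.
11. Guide goes to the east ledge with crate R6.
12. Guide goes back to the west ledge alone.
13. Guide goes to the east ledge with crate R4.
14. Guide goes back to the west ledge alone.
15. Guide goes to the east ledge with crate R3.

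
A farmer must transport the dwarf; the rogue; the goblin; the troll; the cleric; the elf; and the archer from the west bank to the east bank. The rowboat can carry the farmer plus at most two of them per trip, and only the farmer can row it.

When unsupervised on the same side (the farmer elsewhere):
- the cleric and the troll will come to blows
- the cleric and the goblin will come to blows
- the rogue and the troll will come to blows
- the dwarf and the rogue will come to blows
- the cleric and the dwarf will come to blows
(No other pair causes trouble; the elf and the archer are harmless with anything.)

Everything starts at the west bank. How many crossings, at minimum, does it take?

Counting alone: the farmer can take at most 2 across per trip to the east bank, so moving all 7 needs at least 4 loaded trips out, with a return between consecutive ones — at least 7 crossings.
The safety rule pushes this higher. Following every safe sequence of crossings, the most of the 7 that can be at the east bank as the rowboat arrives there on crossing 7 is 6 — never all 7.
So no plan with fewer than 9 crossings exists, and this one achieves 9:
1. Farmer goes to the east bank with the cleric and the rogue.  [the west bank: the archer, the dwarf, the elf, the goblin, the troll | the east bank: the cleric, the rogue]
2. Farmer goes back to the west bank alone.  [the west bank: the archer, the dwarf, the elf, the goblin, the troll | the east bank: the cleric, the rogue]
3. Farmer goes to the east bank with the dwarf.  [the west bank: the archer, the elf, the goblin, the troll | the east bank: the cleric, the dwarf, the rogue]
4. Farmer goes back to the west bank with the cleric and the rogue.  [the west bank: the archer, the cleric, the elf, the goblin, the rogue, the troll | the east bank: the dwarf]
5. Farmer goes to the east bank with the goblin and the troll.  [the west bank: the archer, the cleric, the elf, the rogue | the east bank: the dwarf, the goblin, the troll]
6. Farmer goes back to the west bank alone.  [the west bank: the archer, the cleric, the elf, the rogue | the east bank: the dwarf, the goblin, the troll]
7. Farmer goes to the east bank with the archer and the elf.  [the west bank: the cleric, the rogue | the east bank: the archer, the dwarf, the elf, the goblin, the troll]
8. Farmer goes back to the west bank alone.  [the west bank: the cleric, the rogue | the east bank: the archer, the dwarf, the elf, the goblin, the troll]
9. Farmer goes to the east bank with the cleric and the rogue.  [the west bank: — | the east bank: the archer, the cleric, the dwarf, the elf, the goblin, the rogue, the troll]

9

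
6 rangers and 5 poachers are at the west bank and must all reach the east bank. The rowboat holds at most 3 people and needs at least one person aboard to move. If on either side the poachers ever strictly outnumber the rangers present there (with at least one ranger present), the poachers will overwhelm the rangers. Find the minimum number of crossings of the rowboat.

Counting alone: each trip to the east bank takes at most 3 across and each return brings at least 1 back, so after t trips out (and t−1 returns) at most 3t − (t−1) of the 11 are across; that first reaches 11 at t = 5, so at least 9 crossings are needed.
The plan below uses exactly 9 crossings, so it is optimal:
1. 3 poachers → the east bank.  (the west bank: 6R 2P; the east bank: 0R 3P)
2. 1 poacher ← the west bank.  (the west bank: 6R 3P; the east bank: 0R 2P)
3. 3 rangers → the east bank.  (the west bank: 3R 3P; the east bank: 3R 2P)
4. 1 ranger ← the west bank.  (the west bank: 4R 3P; the east bank: 2R 2P)
5. 2 rangers and 1 poacher → the east bank.  (the west bank: 2R 2P; the east bank: 4R 3P)
6. 1 ranger ← the west bank.  (the west bank: 3R 2P; the east bank: 3R 3P)
7. 2 rangers and 1 poacher → the east bank.  (the west bank: 1R 1P; the east bank: 5R 4P)
8. 1 ranger ← the west bank.  (the west bank: 2R 1P; the east bank: 4R 4P)
9. 2 rangers and 1 poacher → the east bank.  (the west bank: 0R 0P; the east bank: 6R 5P)

9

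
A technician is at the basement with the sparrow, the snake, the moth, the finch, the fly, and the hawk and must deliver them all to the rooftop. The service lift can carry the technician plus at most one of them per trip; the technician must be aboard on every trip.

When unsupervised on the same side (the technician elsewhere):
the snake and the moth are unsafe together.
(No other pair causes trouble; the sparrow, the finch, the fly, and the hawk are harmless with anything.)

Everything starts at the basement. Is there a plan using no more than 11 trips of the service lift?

Yes

Yes — this plan uses 11 crossings (≤ 11):
1. Technician goes to the rooftop with the snake.  [the basement: the finch, the fly, the hawk, the moth, the sparrow | the rooftop: the snake]
2. Technician goes back to the basement alone.  [the basement: the finch, the fly, the hawk, the moth, the sparrow | the rooftop: the snake]
3. Technician goes to the rooftop with the sparrow.  [the basement: the finch, the fly, the hawk, the moth | the rooftop: the snake, the sparrow]
4. Technician goes back to the basement alone.  [the basement: the finch, the fly, the hawk, the moth | the rooftop: the snake, the sparrow]
5. Technician goes to the rooftop with the finch.  [the basement: the fly, the hawk, the moth | the rooftop: the finch, the snake, the sparrow]
6. Technician goes back to the basement alone.  [the basement: the fly, the hawk, the moth | the rooftop: the finch, the snake, the sparrow]
7. Technician goes to the rooftop with the fly.  [the basement: the hawk, the moth | the rooftop: the finch, the fly, the snake, the sparrow]
8. Technician goes back to the basement alone.  [the basement: the hawk, the moth | the rooftop: the finch, the fly, the snake, the sparrow]
9. Technician goes to the rooftop with the hawk.  [the basement: the moth | the rooftop: the finch, the fly, the hawk, the snake, the sparrow]
10. Technician goes back to the basement alone.  [the basement: the moth | the rooftop: the finch, the fly, the hawk, the snake, the sparrow]
11. Technician goes to the rooftop with the moth.  [the basement: — | the rooftop: the finch, the fly, the hawk, the moth, the snake, the sparrow]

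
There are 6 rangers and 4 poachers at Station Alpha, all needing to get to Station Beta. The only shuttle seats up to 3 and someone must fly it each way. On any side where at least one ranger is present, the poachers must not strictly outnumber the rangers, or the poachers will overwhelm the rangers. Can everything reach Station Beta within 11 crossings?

Yes

Yes — this plan uses 9 crossings (≤ 11):
1. 2 poachers → Station Beta.  (Station Alpha: 6R 2P; Station Beta: 0R 2P)
2. 1 poacher ← Station Alpha.  (Station Alpha: 6R 3P; Station Beta: 0R 1P)
3. 3 poachers → Station Beta.  (Station Alpha: 6R 0P; Station Beta: 0R 4P)
4. 1 poacher ← Station Alpha.  (Station Alpha: 6R 1P; Station Beta: 0R 3P)
5. 3 rangers → Station Beta.  (Station Alpha: 3R 1P; Station Beta: 3R 3P)
6. 1 poacher ← Station Alpha.  (Station Alpha: 3R 2P; Station Beta: 3R 2P)
7. 1 ranger and 2 poachers → Station Beta.  (Station Alpha: 2R 0P; Station Beta: 4R 4P)
8. 1 poacher ← Station Alpha.  (Station Alpha: 2R 1P; Station Beta: 4R 3P)
9. 2 rangers and 1 poacher → Station Beta.  (Station Alpha: 0R 0P; Station Beta: 6R 4P)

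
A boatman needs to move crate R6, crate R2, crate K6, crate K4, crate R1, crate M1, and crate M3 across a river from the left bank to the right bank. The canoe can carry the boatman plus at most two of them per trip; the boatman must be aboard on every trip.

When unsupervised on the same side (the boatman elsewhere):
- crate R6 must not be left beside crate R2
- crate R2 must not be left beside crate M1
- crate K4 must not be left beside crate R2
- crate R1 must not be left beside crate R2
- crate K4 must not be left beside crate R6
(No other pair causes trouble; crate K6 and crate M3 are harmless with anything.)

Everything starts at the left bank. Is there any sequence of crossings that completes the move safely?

Yes

1. Boatman goes to the right bank with crate R2 and crate R6.
2. Boatman goes back to the left bank with crate R6.
3. Boatman goes to the right bank with crate K6 and crate R6.
4. Boatman goes back to the left bank with crate R6.
5. Boatman goes to the right bank with crate R1 and crate R6.
6. Boatman goes back to the left bank with crate R2.
7. Boatman goes to the right bank with crate M1 and crate R2.
8. Boatman goes back to the left bank with crate R2.
9. Boatman goes to the right bank with crate M3 and crate R2.
10. Boatman goes back to the left bank with crate R2.
11. Boatman goes to the right bank with crate K4 and crate R2.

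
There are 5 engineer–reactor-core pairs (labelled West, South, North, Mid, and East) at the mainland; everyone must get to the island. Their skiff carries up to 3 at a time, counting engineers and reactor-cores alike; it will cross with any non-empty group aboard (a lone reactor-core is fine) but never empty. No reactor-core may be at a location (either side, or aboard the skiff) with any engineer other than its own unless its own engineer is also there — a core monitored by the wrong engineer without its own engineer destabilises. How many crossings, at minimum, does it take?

Counting alone: each trip to the island takes at most 3 across and each return brings at least 1 back, so after t trips out (and t−1 returns) at most 3t − (t−1) of the 10 are across; that first reaches 10 at t = 5, so at least 9 crossings are needed.
The safety rule pushes this higher. Following every safe sequence of crossings, the most of the 10 that can be at the island as the skiff arrives there on crossing 9 is 9 — never all 10.
So no plan with fewer than 11 crossings exists, and this one achieves 11:
1. engineer West and reactor-core West cross → the island.
2. engineer West crosses ← the mainland.
3. reactor-core Mid, reactor-core North, and reactor-core South cross → the island.
4. reactor-core West crosses ← the mainland.
5. engineer Mid, engineer North, and engineer South cross → the island.
6. engineer South and reactor-core South cross ← the mainland.
7. engineer East, engineer South, and engineer West cross → the island.
8. reactor-core North crosses ← the mainland.
9. reactor-core South and reactor-core West cross → the island.
10. reactor-core West crosses ← the mainland.
11. reactor-core East, reactor-core North, and reactor-core West cross → the island.

11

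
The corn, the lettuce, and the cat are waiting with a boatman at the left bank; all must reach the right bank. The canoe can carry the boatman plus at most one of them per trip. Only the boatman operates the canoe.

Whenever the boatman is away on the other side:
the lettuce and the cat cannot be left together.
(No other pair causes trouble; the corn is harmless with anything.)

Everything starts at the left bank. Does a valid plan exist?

1. Boatman goes to the right bank with the lettuce.
2. Boatman goes back to the left bank alone.
3. Boatman goes to the right bank with the corn.
4. Boatman goes back to the left bank alone.
5. Boatman goes to the right bank with the cat.

Yes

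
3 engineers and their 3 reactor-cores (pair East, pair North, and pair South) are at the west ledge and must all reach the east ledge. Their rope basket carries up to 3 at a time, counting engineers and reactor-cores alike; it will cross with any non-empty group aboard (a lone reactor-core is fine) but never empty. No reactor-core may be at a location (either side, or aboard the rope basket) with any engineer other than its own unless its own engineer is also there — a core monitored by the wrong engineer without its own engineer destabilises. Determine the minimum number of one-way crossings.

Counting alone: each trip to the east ledge takes at most 3 across and each return brings at least 1 back, so after t trips out (and t−1 returns) at most 3t − (t−1) of the 6 are across; that first reaches 6 at t = 3, so at least 5 crossings are needed.
The plan below uses exactly 5 crossings, so it is optimal:
1. engineer East and reactor-core East cross → the east ledge.
2. engineer East crosses ← the west ledge.
3. engineer East, engineer North, and engineer South cross → the east ledge.
4. reactor-core East crosses ← the west ledge.
5. reactor-core East, reactor-core North, and reactor-core South cross → the east ledge.

5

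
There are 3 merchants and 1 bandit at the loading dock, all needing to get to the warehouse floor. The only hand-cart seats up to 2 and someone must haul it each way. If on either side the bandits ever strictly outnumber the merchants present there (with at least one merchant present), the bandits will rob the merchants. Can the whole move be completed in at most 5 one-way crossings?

Yes — this plan uses 5 crossings (≤ 5):
1. 1 merchant and 1 bandit → the warehouse floor.  (the loading dock: 2M 0B; the warehouse floor: 1M 1B)
2. 1 bandit ← the loading dock.  (the loading dock: 2M 1B; the warehouse floor: 1M 0B)
3. 1 merchant and 1 bandit → the warehouse floor.  (the loading dock: 1M 0B; the warehouse floor: 2M 1B)
4. 1 bandit ← the loading dock.  (the loading dock: 1M 1B; the warehouse floor: 2M 0B)
5. 1 merchant and 1 bandit → the warehouse floor.  (the loading dock: 0M 0B; the warehouse floor: 3M 1B)

Yes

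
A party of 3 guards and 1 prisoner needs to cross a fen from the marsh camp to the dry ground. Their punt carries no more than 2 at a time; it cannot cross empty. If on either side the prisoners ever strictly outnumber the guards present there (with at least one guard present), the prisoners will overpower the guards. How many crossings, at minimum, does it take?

5

Counting alone: each trip to the dry ground takes at most 2 across and each return brings at least 1 back, so after t trips out (and t−1 returns) at most 2t − (t−1) of the 4 are across; that first reaches 4 at t = 3, so at least 5 crossings are needed.
The plan below uses exactly 5 crossings, so it is optimal:
1. 1 guard and 1 prisoner → the dry ground.  (the marsh camp: 2G 0P; the dry ground: 1G 1P)
2. 1 prisoner ← the marsh camp.  (the marsh camp: 2G 1P; the dry ground: 1G 0P)
3. 1 guard and 1 prisoner → the dry ground.  (the marsh camp: 1G 0P; the dry ground: 2G 1P)
4. 1 prisoner ← the marsh camp.  (the marsh camp: 1G 1P; the dry ground: 2G 0P)
5. 1 guard and 1 prisoner → the dry ground.  (the marsh camp: 0G 0P; the dry ground: 3G 1P)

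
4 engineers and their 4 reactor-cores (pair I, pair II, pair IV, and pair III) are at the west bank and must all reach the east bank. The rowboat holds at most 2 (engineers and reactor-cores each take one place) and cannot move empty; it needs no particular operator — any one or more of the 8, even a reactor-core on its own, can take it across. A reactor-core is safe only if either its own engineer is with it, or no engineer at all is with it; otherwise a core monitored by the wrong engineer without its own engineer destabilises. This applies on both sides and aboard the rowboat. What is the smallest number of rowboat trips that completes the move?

impossible

Following every safe sequence of crossings from the start, the most of the 8 that can be at the east bank as the rowboat arrives there on crossings 1, 3, 5 is 2, 3, 4 respectively; the best ever achieved is 4 of 8.
From crossing 7 on, no configuration arises that was not already reachable earlier: only 44 distinct safe configurations (who is on which side, and where the rowboat is) can ever be reached, none of them has everyone across, and every continuation just revisits them. So no valid plan exists.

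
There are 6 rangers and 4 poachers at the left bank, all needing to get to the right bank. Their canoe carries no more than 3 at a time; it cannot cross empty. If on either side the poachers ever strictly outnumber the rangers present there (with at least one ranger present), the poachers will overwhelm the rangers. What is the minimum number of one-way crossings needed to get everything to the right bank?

9

Counting alone: each trip to the right bank takes at most 3 across and each return brings at least 1 back, so after t trips out (and t−1 returns) at most 3t − (t−1) of the 10 are across; that first reaches 10 at t = 5, so at least 9 crossings are needed.
The plan below uses exactly 9 crossings, so it is optimal:
1. 2 poachers → the right bank.  (the left bank: 6R 2P; the right bank: 0R 2P)
2. 1 poacher ← the left bank.  (the left bank: 6R 3P; the right bank: 0R 1P)
3. 3 poachers → the right bank.  (the left bank: 6R 0P; the right bank: 0R 4P)
4. 1 poacher ← the left bank.  (the left bank: 6R 1P; the right bank: 0R 3P)
5. 3 rangers → the right bank.  (the left bank: 3R 1P; the right bank: 3R 3P)
6. 1 poacher ← the left bank.  (the left bank: 3R 2P; the right bank: 3R 2P)
7. 1 ranger and 2 poachers → the right bank.  (the left bank: 2R 0P; the right bank: 4R 4P)
8. 1 poacher ← the left bank.  (the left bank: 2R 1P; the right bank: 4R 3P)
9. 2 rangers and 1 poacher → the right bank.  (the left bank: 0R 0P; the right bank: 6R 4P)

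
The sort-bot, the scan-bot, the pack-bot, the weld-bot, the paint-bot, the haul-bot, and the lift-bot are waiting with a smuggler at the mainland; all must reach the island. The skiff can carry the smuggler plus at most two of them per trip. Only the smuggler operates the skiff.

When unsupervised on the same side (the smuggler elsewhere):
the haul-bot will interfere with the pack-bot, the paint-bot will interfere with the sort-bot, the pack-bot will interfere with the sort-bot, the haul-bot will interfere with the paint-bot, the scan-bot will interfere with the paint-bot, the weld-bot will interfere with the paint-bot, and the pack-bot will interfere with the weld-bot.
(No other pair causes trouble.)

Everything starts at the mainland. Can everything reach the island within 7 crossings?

No

Counting alone: the smuggler can take at most 2 across per trip to the island, so moving all 7 needs at least 4 loaded trips out, with a return between consecutive ones — at least 7 crossings.
The safety rule pushes this higher. Following every safe sequence of crossings, the most of the 7 that can be at the island as the skiff arrives there on crossing 7 is 6 — never all 7.
So the move cannot be finished within 7 crossings. (The shortest complete plan takes 9:)
1. Smuggler goes to the island with the pack-bot and the paint-bot.
2. Smuggler goes back to the mainland alone.
3. Smuggler goes to the island with the lift-bot.
4. Smuggler goes back to the mainland alone.
5. Smuggler goes to the island with the scan-bot and the sort-bot.
6. Smuggler goes back to the mainland with the pack-bot and the paint-bot.
7. Smuggler goes to the island with the haul-bot and the weld-bot.
8. Smuggler goes back to the mainland alone.
9. Smuggler goes to the island with the pack-bot and the paint-bot.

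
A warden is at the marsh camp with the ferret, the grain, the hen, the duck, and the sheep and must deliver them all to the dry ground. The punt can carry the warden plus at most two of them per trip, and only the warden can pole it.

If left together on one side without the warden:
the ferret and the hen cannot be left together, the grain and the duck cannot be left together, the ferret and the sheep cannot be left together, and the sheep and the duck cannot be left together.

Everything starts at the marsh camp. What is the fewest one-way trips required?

7

Counting alone: the warden can take at most 2 across per trip to the dry ground, so moving all 5 needs at least 3 loaded trips out, with a return between consecutive ones — at least 5 crossings.
The safety rule pushes this higher. Following every safe sequence of crossings, the most of the 5 that can be at the dry ground as the punt arrives there on crossing 5 is 4 — never all 5.
So no plan with fewer than 7 crossings exists, and this one achieves 7:
1. Warden goes to the dry ground with the duck and the ferret.  [the marsh camp: the grain, the hen, the sheep | the dry ground: the duck, the ferret]
2. Warden goes back to the marsh camp alone.  [the marsh camp: the grain, the hen, the sheep | the dry ground: the duck, the ferret]
3. Warden goes to the dry ground with the grain.  [the marsh camp: the hen, the sheep | the dry ground: the duck, the ferret, the grain]
4. Warden goes back to the marsh camp with the duck.  [the marsh camp: the duck, the hen, the sheep | the dry ground: the ferret, the grain]
5. Warden goes to the dry ground with the hen and the sheep.  [the marsh camp: the duck | the dry ground: the ferret, the grain, the hen, the sheep]
6. Warden goes back to the marsh camp with the ferret.  [the marsh camp: the duck, the ferret | the dry ground: the grain, the hen, the sheep]
7. Warden goes to the dry ground with the duck and the ferret.  [the marsh camp: — | the dry ground: the duck, the ferret, the grain, the hen, the sheep]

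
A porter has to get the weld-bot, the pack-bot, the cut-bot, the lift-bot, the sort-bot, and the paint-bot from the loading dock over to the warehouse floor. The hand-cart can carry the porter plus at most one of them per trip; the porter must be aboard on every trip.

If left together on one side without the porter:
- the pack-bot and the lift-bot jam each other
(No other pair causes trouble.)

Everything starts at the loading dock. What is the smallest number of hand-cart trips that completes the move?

Counting alone: the porter can take at most 1 across per trip to the warehouse floor, so moving all 6 needs at least 6 loaded trips out, with a return between consecutive ones — at least 11 crossings.
The plan below uses exactly 11 crossings, so it is optimal:
1. Porter goes to the warehouse floor with the pack-bot.
2. Porter goes back to the loading dock alone.
3. Porter goes to the warehouse floor with the weld-bot.
4. Porter goes back to the loading dock alone.
5. Porter goes to the warehouse floor with the cut-bot.
6. Porter goes back to the loading dock alone.
7. Porter goes to the warehouse floor with the sort-bot.
8. Porter goes back to the loading dock alone.
9. Porter goes to the warehouse floor with the paint-bot.
10. Porter goes back to the loading dock alone.
11. Porter goes to the warehouse floor with the lift-bot.

11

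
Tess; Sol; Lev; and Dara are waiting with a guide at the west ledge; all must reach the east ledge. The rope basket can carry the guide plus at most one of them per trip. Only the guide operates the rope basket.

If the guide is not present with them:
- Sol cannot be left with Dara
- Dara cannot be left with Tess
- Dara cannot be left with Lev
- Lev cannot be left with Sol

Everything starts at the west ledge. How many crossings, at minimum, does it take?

impossible

Whatever the first load, the items left behind include a forbidden pair without the guide. No opening move is safe, so no plan exists.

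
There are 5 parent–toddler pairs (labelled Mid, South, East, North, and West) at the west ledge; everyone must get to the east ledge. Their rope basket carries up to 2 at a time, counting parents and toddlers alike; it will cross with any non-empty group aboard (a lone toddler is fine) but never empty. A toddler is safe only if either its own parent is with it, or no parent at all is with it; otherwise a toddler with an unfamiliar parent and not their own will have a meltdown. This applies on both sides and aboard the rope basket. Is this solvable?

Following every safe sequence of crossings from the start, the most of the 10 that can be at the east ledge as the rope basket arrives there on crossings 1, 3, 5, 7 is 2, 3, 4, 5 respectively; the best ever achieved is 5 of 10.
From crossing 9 on, no configuration arises that was not already reachable earlier: only 82 distinct safe configurations (who is on which side, and where the rope basket is) can ever be reached, none of them has everyone across, and every continuation just revisits them. So no valid plan exists.

No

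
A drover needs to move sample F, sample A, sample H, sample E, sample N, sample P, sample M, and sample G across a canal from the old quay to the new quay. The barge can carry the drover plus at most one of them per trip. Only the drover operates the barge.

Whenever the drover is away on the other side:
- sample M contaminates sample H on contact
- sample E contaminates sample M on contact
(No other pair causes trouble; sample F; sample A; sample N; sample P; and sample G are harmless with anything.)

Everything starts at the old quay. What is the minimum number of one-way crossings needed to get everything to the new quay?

Counting alone: the drover can take at most 1 across per trip to the new quay, so moving all 8 needs at least 8 loaded trips out, with a return between consecutive ones — at least 15 crossings.
The safety rule pushes this higher. Following every safe sequence of crossings, the most of the 8 that can be at the new quay as the barge arrives there on crossing 15 is 7 — never all 8.
So no plan with fewer than 17 crossings exists, and this one achieves 17:
1. Drover goes to the new quay with sample M.  [the old quay: sample A, sample E, sample F, sample G, sample H, sample N, sample P | the new quay: sample M]
2. Drover goes back to the old quay alone.  [the old quay: sample A, sample E, sample F, sample G, sample H, sample N, sample P | the new quay: sample M]
3. Drover goes to the new quay with sample F.  [the old quay: sample A, sample E, sample G, sample H, sample N, sample P | the new quay: sample F, sample M]
4. Drover goes back to the old quay alone.  [the old quay: sample A, sample E, sample G, sample H, sample N, sample P | the new quay: sample F, sample M]
5. Drover goes to the new quay with sample A.  [the old quay: sample E, sample G, sample H, sample N, sample P | the new quay: sample A, sample F, sample M]
6. Drover goes back to the old quay alone.  [the old quay: sample E, sample G, sample H, sample N, sample P | the new quay: sample A, sample F, sample M]
7. Drover goes to the new quay with sample H.  [the old quay: sample E, sample G, sample N, sample P | the new quay: sample A, sample F, sample H, sample M]
8. Drover goes back to the old quay with sample M.  [the old quay: sample E, sample G, sample M, sample N, sample P | the new quay: sample A, sample F, sample H]
9. Drover goes to the new quay with sample E.  [the old quay: sample G, sample M, sample N, sample P | the new quay: sample A, sample E, sample F, sample H]
10. Drover goes back to the old quay alone.  [the old quay: sample G, sample M, sample N, sample P | the new quay: sample A, sample E, sample F, sample H]
11. Drover goes to the new quay with sample N.  [the old quay: sample G, sample M, sample P | the new quay: sample A, sample E, sample F, sample H, sample N]
12. Drover goes back to the old quay alone.  [the old quay: sample G, sample M, sample P | the new quay: sample A, sample E, sample F, sample H, sample N]
13. Drover goes to the new quay with sample P.  [the old quay: sample G, sample M | the new quay: sample A, sample E, sample F, sample H, sample N, sample P]
14. Drover goes back to the old quay alone.  [the old quay: sample G, sample M | the new quay: sample A, sample E, sample F, sample H, sample N, sample P]
15. Drover goes to the new quay with sample G.  [the old quay: sample M | the new quay: sample A, sample E, sample F, sample G, sample H, sample N, sample P]
16. Drover goes back to the old quay alone.  [the old quay: sample M | the new quay: sample A, sample E, sample F, sample G, sample H, sample N, sample P]
17. Drover goes to the new quay with sample M.  [the old quay: — | the new quay: sample A, sample E, sample F, sample G, sample H, sample M, sample N, sample P]

17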